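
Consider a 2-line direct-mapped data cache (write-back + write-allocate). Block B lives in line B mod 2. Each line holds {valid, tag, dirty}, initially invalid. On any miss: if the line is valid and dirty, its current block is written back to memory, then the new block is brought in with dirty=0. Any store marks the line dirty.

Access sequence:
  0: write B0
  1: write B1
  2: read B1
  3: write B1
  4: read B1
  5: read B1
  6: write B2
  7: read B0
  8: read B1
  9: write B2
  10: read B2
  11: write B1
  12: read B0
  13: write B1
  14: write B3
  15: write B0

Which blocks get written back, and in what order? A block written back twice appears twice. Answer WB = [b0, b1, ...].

0: W B0 → L0 miss [D]
1: W B1 → L1 miss [D]
2: R B1 → L1 hit [D]
3: W B1 → L1 hit [D]
4: R B1 → L1 hit [D]
5: R B1 → L1 hit [D]
6: W B2 → L0 miss wb→B0 [D]
7: R B0 → L0 miss wb→B2 [-]
8: R B1 → L1 hit [D]
9: W B2 → L0 miss [D]
10: R B2 → L0 hit [D]
11: W B1 → L1 hit [D]
12: R B0 → L0 miss wb→B2 [-]
13: W B1 → L1 hit [D]
14: W B3 → L1 miss wb→B1 [D]
15: W B0 → L0 hit [D]

WB = [0, 2, 2, 1]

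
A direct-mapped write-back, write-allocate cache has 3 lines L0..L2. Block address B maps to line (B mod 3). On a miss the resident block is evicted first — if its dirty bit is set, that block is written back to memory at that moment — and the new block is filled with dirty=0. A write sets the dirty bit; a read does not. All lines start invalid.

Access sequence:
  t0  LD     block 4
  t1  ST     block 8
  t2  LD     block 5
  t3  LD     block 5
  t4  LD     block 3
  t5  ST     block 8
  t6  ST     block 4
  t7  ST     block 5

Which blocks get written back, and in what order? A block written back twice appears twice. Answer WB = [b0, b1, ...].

WB = [8, 8]

  0 | R B4 → L1 miss [-]
  1 | W B8 → L2 miss [D]
  2 | R B5 → L2 miss wb→B8 [-]
  3 | R B5 → L2 hit [-]
  4 | R B3 → L0 miss [-]
  5 | W B8 → L2 miss [D]
  6 | W B4 → L1 hit [D]
  7 | W B5 → L2 miss wb→B8 [D]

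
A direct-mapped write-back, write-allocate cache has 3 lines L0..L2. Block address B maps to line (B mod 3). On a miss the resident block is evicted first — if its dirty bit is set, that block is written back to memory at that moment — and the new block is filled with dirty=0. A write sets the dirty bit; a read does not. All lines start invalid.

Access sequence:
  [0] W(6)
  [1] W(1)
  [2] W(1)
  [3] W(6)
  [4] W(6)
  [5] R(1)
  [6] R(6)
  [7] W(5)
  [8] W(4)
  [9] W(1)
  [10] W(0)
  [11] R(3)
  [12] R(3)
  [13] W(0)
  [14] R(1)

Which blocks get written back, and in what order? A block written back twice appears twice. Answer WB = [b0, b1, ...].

WB = [1, 4, 6, 0]

0: W B6 -> L0 miss  d=D]
1: W B1 -> L1 miss  d=D]
2: W B1 -> L1 hit  d=D]
3: W B6 -> L0 hit  d=D]
4: W B6 -> L0 hit  d=D]
5: R B1 -> L1 hit  d=D]
6: R B6 -> L0 hit  d=D]
7: W B5 -> L2 miss  d=D]
8: W B4 -> L1 miss wb->B1  d=D]
9: W B1 -> L1 miss wb->B4  d=D]
10: W B0 -> L0 miss wb->B6  d=D]
11: R B3 -> L0 miss wb->B0  d=-]
12: R B3 -> L0 hit  d=-]
13: W B0 -> L0 miss  d=D]
14: R B1 -> L1 hit  d=D]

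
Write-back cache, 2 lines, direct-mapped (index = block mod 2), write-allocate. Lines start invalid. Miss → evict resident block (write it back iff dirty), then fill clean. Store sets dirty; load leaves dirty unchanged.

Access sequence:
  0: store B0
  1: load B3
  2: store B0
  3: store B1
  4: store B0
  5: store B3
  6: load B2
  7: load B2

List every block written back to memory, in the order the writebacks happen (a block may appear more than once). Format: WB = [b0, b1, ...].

WB = [1, 0]

  0 | W B0 → L0 miss [D]
  1 | R B3 → L1 miss [-]
  2 | W B0 → L0 hit [D]
  3 | W B1 → L1 miss [D]
  4 | W B0 → L0 hit [D]
  5 | W B3 → L1 miss wb→B1 [D]
  6 | R B2 → L0 miss wb→B0 [-]
  7 | R B2 → L0 hit [-]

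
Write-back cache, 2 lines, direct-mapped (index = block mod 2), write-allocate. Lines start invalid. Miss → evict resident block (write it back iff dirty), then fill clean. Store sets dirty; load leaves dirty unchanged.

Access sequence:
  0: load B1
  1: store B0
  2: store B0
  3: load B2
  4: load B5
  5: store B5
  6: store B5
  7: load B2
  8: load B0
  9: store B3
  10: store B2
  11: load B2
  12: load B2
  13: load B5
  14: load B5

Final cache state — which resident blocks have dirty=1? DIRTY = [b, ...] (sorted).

DIRTY = [2]

  0 | R B1 → L1 miss [-]
  1 | W B0 → L0 miss [D]
  2 | W B0 → L0 hit [D]
  3 | R B2 → L0 miss wb→B0 [-]
  4 | R B5 → L1 miss [-]
  5 | W B5 → L1 hit [D]
  6 | W B5 → L1 hit [D]
  7 | R B2 → L0 hit [-]
  8 | R B0 → L0 miss [-]
  9 | W B3 → L1 miss wb→B5 [D]
  10 | W B2 → L0 miss [D]
  11 | R B2 → L0 hit [D]
  12 | R B2 → L0 hit [D]
  13 | R B5 → L1 miss wb→B3 [-]
  14 | R B5 → L1 hit [-]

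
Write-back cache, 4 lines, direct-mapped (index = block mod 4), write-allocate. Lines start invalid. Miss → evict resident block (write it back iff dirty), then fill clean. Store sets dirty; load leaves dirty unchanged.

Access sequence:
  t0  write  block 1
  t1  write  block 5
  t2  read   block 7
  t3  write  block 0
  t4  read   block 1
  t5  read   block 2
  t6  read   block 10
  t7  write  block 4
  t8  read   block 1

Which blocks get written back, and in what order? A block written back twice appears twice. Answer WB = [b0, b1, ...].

  0 | W B1 → L1 miss [D]
  1 | W B5 → L1 miss wb→B1 [D]
  2 | R B7 → L3 miss [-]
  3 | W B0 → L0 miss [D]
  4 | R B1 → L1 miss wb→B5 [-]
  5 | R B2 → L2 miss [-]
  6 | R B10 → L2 miss [-]
  7 | W B4 → L0 miss wb→B0 [D]
  8 | R B1 → L1 hit [-]

WB = [1, 5, 0]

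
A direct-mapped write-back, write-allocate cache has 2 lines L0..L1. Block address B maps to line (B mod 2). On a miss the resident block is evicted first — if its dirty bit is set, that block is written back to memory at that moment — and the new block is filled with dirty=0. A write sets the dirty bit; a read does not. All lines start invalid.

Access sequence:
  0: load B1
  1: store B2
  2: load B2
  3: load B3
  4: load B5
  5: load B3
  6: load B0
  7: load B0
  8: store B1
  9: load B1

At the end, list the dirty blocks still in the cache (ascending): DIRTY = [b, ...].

DIRTY = [1]

  0 | R B1 → L1 miss [-]
  1 | W B2 → L0 miss [D]
  2 | R B2 → L0 hit [D]
  3 | R B3 → L1 miss [-]
  4 | R B5 → L1 miss [-]
  5 | R B3 → L1 miss [-]
  6 | R B0 → L0 miss wb→B2 [-]
  7 | R B0 → L0 hit [-]
  8 | W B1 → L1 miss [D]
  9 | R B1 → L1 hit [D]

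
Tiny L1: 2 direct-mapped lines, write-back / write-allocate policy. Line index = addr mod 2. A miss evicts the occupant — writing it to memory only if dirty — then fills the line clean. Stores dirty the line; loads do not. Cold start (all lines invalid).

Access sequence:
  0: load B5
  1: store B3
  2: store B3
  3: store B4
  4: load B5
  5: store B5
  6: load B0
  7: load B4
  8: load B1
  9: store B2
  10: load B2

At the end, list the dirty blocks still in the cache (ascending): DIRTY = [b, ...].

DIRTY = [2]

0: R B5 → L1 miss [-]
1: W B3 → L1 miss [D]
2: W B3 → L1 hit [D]
3: W B4 → L0 miss [D]
4: R B5 → L1 miss wb→B3 [-]
5: W B5 → L1 hit [D]
6: R B0 → L0 miss wb→B4 [-]
7: R B4 → L0 miss [-]
8: R B1 → L1 miss wb→B5 [-]
9: W B2 → L0 miss [D]
10: R B2 → L0 hit [D]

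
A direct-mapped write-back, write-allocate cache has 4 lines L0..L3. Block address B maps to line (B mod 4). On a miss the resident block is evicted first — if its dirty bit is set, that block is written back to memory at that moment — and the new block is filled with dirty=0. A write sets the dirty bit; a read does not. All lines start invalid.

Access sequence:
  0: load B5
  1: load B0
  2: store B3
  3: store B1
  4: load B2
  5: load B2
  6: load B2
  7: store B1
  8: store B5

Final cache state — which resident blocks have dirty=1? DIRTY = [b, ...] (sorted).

DIRTY = [3, 5]

0: R B5 → L1 miss [-]
1: R B0 → L0 miss [-]
2: W B3 → L3 miss [D]
3: W B1 → L1 miss [D]
4: R B2 → L2 miss [-]
5: R B2 → L2 hit [-]
6: R B2 → L2 hit [-]
7: W B1 → L1 hit [D]
8: W B5 → L1 miss wb→B1 [D]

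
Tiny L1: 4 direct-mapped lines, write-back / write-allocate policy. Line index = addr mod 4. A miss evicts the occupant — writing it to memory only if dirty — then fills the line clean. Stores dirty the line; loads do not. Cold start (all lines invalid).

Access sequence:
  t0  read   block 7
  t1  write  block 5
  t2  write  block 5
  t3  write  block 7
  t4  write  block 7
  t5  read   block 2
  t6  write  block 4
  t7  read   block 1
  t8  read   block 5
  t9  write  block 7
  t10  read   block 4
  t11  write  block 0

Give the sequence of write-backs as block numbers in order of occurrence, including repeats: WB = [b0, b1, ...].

WB = [5, 4]

0: R B7 -> L3 miss  d=-]
1: W B5 -> L1 miss  d=D]
2: W B5 -> L1 hit  d=D]
3: W B7 -> L3 hit  d=D]
4: W B7 -> L3 hit  d=D]
5: R B2 -> L2 miss  d=-]
6: W B4 -> L0 miss  d=D]
7: R B1 -> L1 miss wb->B5  d=-]
8: R B5 -> L1 miss  d=-]
9: W B7 -> L3 hit  d=D]
10: R B4 -> L0 hit  d=D]
11: W B0 -> L0 miss wb->B4  d=D]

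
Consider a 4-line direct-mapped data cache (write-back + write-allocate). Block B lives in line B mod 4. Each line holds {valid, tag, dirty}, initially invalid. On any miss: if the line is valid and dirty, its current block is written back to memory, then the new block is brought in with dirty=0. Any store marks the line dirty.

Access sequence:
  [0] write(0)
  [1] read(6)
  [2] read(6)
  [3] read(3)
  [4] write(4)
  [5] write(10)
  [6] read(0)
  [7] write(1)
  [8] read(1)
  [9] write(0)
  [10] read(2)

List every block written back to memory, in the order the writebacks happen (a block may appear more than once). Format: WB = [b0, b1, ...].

WB = [0, 4, 10]

  0 | W B0 → L0 miss [D]
  1 | R B6 → L2 miss [-]
  2 | R B6 → L2 hit [-]
  3 | R B3 → L3 miss [-]
  4 | W B4 → L0 miss wb→B0 [D]
  5 | W B10 → L2 miss [D]
  6 | R B0 → L0 miss wb→B4 [-]
  7 | W B1 → L1 miss [D]
  8 | R B1 → L1 hit [D]
  9 | W B0 → L0 hit [D]
  10 | R B2 → L2 miss wb→B10 [-]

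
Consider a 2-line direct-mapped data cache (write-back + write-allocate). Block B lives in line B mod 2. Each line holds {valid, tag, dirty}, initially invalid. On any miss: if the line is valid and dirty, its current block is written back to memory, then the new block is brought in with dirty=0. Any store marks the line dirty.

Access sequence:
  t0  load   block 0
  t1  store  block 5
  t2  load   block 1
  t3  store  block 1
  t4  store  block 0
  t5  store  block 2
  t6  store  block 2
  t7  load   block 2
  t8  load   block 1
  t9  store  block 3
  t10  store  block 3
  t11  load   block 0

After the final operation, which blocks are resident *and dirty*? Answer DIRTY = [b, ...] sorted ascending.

0: R B0 → L0 miss [-]
1: W B5 → L1 miss [D]
2: R B1 → L1 miss wb→B5 [-]
3: W B1 → L1 hit [D]
4: W B0 → L0 hit [D]
5: W B2 → L0 miss wb→B0 [D]
6: W B2 → L0 hit [D]
7: R B2 → L0 hit [D]
8: R B1 → L1 hit [D]
9: W B3 → L1 miss wb→B1 [D]
10: W B3 → L1 hit [D]
11: R B0 → L0 miss wb→B2 [-]

DIRTY = [3]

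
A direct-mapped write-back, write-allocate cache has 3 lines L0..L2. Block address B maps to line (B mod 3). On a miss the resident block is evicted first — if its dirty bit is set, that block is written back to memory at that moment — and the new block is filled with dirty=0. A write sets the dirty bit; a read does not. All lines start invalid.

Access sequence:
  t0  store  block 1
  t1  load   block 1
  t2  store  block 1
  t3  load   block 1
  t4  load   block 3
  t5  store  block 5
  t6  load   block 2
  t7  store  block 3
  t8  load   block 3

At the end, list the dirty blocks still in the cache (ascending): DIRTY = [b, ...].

  0 | W B1 → L1 miss [D]
  1 | R B1 → L1 hit [D]
  2 | W B1 → L1 hit [D]
  3 | R B1 → L1 hit [D]
  4 | R B3 → L0 miss [-]
  5 | W B5 → L2 miss [D]
  6 | R B2 → L2 miss wb→B5 [-]
  7 | W B3 → L0 hit [D]
  8 | R B3 → L0 hit [D]

DIRTY = [1, 3]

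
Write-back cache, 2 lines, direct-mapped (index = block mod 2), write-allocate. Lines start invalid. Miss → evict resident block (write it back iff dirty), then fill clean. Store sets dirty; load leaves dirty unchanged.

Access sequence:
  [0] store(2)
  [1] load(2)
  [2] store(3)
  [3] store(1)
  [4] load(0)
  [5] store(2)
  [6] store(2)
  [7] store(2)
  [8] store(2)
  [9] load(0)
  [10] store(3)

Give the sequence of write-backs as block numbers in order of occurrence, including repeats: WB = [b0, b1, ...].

WB = [3, 2, 2, 1]

0: W B2 → L0 miss [D]
1: R B2 → L0 hit [D]
2: W B3 → L1 miss [D]
3: W B1 → L1 miss wb→B3 [D]
4: R B0 → L0 miss wb→B2 [-]
5: W B2 → L0 miss [D]
6: W B2 → L0 hit [D]
7: W B2 → L0 hit [D]
8: W B2 → L0 hit [D]
9: R B0 → L0 miss wb→B2 [-]
10: W B3 → L1 miss wb→B1 [D]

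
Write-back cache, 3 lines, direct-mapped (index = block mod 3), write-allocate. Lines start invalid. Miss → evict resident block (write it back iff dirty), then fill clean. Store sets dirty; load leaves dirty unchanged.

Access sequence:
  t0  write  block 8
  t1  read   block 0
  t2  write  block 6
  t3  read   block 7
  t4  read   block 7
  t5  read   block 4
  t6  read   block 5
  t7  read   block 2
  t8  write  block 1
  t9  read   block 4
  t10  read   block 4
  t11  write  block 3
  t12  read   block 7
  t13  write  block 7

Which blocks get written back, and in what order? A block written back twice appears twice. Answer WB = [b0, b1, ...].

0: W B8 -> L2 miss  d=D]
1: R B0 -> L0 miss  d=-]
2: W B6 -> L0 miss  d=D]
3: R B7 -> L1 miss  d=-]
4: R B7 -> L1 hit  d=-]
5: R B4 -> L1 miss  d=-]
6: R B5 -> L2 miss wb->B8  d=-]
7: R B2 -> L2 miss  d=-]
8: W B1 -> L1 miss  d=D]
9: R B4 -> L1 miss wb->B1  d=-]
10: R B4 -> L1 hit  d=-]
11: W B3 -> L0 miss wb->B6  d=D]
12: R B7 -> L1 miss  d=-]
13: W B7 -> L1 hit  d=D]

WB = [8, 1, 6]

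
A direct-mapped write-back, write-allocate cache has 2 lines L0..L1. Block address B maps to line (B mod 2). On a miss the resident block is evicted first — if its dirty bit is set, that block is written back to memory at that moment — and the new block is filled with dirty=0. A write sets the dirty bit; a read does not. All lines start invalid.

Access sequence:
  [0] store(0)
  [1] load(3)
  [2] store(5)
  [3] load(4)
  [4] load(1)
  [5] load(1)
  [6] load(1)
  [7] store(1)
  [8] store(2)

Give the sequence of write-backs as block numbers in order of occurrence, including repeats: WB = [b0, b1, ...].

WB = [0, 5]

0: W B0 -> L0 miss  d=D]
1: R B3 -> L1 miss  d=-]
2: W B5 -> L1 miss  d=D]
3: R B4 -> L0 miss wb->B0  d=-]
4: R B1 -> L1 miss wb->B5  d=-]
5: R B1 -> L1 hit  d=-]
6: R B1 -> L1 hit  d=-]
7: W B1 -> L1 hit  d=D]
8: W B2 -> L0 miss  d=D]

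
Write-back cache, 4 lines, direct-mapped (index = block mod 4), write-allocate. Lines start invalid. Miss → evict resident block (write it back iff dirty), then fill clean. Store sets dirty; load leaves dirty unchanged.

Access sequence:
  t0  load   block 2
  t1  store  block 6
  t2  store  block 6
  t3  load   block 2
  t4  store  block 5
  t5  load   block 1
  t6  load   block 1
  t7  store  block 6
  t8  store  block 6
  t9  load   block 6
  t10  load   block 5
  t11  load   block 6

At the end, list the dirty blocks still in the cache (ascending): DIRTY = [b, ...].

DIRTY = [6]

0: R B2 → L2 miss [-]
1: W B6 → L2 miss [D]
2: W B6 → L2 hit [D]
3: R B2 → L2 miss wb→B6 [-]
4: W B5 → L1 miss [D]
5: R B1 → L1 miss wb→B5 [-]
6: R B1 → L1 hit [-]
7: W B6 → L2 miss [D]
8: W B6 → L2 hit [D]
9: R B6 → L2 hit [D]
10: R B5 → L1 miss [-]
11: R B6 → L2 hit [D]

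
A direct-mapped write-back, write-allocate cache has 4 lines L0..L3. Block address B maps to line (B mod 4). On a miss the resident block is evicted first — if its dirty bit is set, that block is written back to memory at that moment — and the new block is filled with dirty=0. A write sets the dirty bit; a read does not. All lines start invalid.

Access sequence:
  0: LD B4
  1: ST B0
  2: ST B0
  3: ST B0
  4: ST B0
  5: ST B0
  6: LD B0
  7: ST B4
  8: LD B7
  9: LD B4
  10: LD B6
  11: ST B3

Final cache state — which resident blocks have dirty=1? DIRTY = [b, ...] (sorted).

0: R B4 -> L0 miss  d=-]
1: W B0 -> L0 miss  d=D]
2: W B0 -> L0 hit  d=D]
3: W B0 -> L0 hit  d=D]
4: W B0 -> L0 hit  d=D]
5: W B0 -> L0 hit  d=D]
6: R B0 -> L0 hit  d=D]
7: W B4 -> L0 miss wb->B0  d=D]
8: R B7 -> L3 miss  d=-]
9: R B4 -> L0 hit  d=D]
10: R B6 -> L2 miss  d=-]
11: W B3 -> L3 miss  d=D]

DIRTY = [3, 4]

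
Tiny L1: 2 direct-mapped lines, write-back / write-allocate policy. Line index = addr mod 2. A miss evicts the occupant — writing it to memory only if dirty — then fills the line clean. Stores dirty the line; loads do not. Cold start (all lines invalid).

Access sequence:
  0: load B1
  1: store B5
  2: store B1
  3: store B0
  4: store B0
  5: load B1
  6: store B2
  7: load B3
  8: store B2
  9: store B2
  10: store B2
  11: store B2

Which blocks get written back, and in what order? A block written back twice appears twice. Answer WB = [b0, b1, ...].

WB = [5, 0, 1]

  0 | R B1 → L1 miss [-]
  1 | W B5 → L1 miss [D]
  2 | W B1 → L1 miss wb→B5 [D]
  3 | W B0 → L0 miss [D]
  4 | W B0 → L0 hit [D]
  5 | R B1 → L1 hit [D]
  6 | W B2 → L0 miss wb→B0 [D]
  7 | R B3 → L1 miss wb→B1 [-]
  8 | W B2 → L0 hit [D]
  9 | W B2 → L0 hit [D]
  10 | W B2 → L0 hit [D]
  11 | W B2 → L0 hit [D]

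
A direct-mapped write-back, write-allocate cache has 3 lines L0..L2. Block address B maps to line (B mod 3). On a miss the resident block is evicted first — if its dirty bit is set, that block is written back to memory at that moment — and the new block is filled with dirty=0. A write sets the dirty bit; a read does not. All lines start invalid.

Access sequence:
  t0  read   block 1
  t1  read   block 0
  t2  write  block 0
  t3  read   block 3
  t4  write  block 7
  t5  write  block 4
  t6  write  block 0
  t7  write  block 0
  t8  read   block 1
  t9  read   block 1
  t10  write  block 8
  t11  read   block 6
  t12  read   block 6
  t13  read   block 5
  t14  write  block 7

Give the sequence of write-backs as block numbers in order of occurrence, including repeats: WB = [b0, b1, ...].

0: R B1 -> L1 miss  d=-]
1: R B0 -> L0 miss  d=-]
2: W B0 -> L0 hit  d=D]
3: R B3 -> L0 miss wb->B0  d=-]
4: W B7 -> L1 miss  d=D]
5: W B4 -> L1 miss wb->B7  d=D]
6: W B0 -> L0 miss  d=D]
7: W B0 -> L0 hit  d=D]
8: R B1 -> L1 miss wb->B4  d=-]
9: R B1 -> L1 hit  d=-]
10: W B8 -> L2 miss  d=D]
11: R B6 -> L0 miss wb->B0  d=-]
12: R B6 -> L0 hit  d=-]
13: R B5 -> L2 miss wb->B8  d=-]
14: W B7 -> L1 miss  d=D]

WB = [0, 7, 4, 0, 8]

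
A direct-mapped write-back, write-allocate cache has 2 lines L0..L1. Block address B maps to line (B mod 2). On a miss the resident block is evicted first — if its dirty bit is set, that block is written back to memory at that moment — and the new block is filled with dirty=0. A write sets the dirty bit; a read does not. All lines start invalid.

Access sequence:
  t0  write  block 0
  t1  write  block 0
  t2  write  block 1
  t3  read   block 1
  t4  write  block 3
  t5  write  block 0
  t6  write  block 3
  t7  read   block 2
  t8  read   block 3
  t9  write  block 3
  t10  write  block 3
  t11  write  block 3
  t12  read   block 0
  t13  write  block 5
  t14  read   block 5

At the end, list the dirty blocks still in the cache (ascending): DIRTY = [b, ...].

DIRTY = [5]

0: W B0 -> L0 miss  d=D]
1: W B0 -> L0 hit  d=D]
2: W B1 -> L1 miss  d=D]
3: R B1 -> L1 hit  d=D]
4: W B3 -> L1 miss wb->B1  d=D]
5: W B0 -> L0 hit  d=D]
6: W B3 -> L1 hit  d=D]
7: R B2 -> L0 miss wb->B0  d=-]
8: R B3 -> L1 hit  d=D]
9: W B3 -> L1 hit  d=D]
10: W B3 -> L1 hit  d=D]
11: W B3 -> L1 hit  d=D]
12: R B0 -> L0 miss  d=-]
13: W B5 -> L1 miss wb->B3  d=D]
14: R B5 -> L1 hit  d=D]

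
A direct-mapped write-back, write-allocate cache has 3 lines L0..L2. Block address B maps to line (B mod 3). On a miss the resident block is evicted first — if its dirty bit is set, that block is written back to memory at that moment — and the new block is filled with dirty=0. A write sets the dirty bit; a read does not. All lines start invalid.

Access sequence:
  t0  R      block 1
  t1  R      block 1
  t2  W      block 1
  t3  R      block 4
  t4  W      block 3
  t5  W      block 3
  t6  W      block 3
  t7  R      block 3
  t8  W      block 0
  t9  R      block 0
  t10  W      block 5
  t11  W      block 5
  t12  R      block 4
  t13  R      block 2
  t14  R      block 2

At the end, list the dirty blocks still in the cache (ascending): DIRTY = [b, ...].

  0 | R B1 → L1 miss [-]
  1 | R B1 → L1 hit [-]
  2 | W B1 → L1 hit [D]
  3 | R B4 → L1 miss wb→B1 [-]
  4 | W B3 → L0 miss [D]
  5 | W B3 → L0 hit [D]
  6 | W B3 → L0 hit [D]
  7 | R B3 → L0 hit [D]
  8 | W B0 → L0 miss wb→B3 [D]
  9 | R B0 → L0 hit [D]
  10 | W B5 → L2 miss [D]
  11 | W B5 → L2 hit [D]
  12 | R B4 → L1 hit [-]
  13 | R B2 → L2 miss wb→B5 [-]
  14 | R B2 → L2 hit [-]

DIRTY = [0]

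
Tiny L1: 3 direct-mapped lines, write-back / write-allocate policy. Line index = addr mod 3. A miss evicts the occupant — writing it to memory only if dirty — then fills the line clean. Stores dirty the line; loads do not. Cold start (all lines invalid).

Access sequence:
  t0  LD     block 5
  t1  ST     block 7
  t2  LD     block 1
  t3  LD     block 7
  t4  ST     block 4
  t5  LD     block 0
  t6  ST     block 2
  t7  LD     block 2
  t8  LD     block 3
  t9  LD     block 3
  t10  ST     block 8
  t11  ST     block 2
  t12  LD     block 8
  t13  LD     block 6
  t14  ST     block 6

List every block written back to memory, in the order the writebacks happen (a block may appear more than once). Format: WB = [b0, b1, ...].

0: R B5 -> L2 miss  d=-]
1: W B7 -> L1 miss  d=D]
2: R B1 -> L1 miss wb->B7  d=-]
3: R B7 -> L1 miss  d=-]
4: W B4 -> L1 miss  d=D]
5: R B0 -> L0 miss  d=-]
6: W B2 -> L2 miss  d=D]
7: R B2 -> L2 hit  d=D]
8: R B3 -> L0 miss  d=-]
9: R B3 -> L0 hit  d=-]
10: W B8 -> L2 miss wb->B2  d=D]
11: W B2 -> L2 miss wb->B8  d=D]
12: R B8 -> L2 miss wb->B2  d=-]
13: R B6 -> L0 miss  d=-]
14: W B6 -> L0 hit  d=D]

WB = [7, 2, 8, 2]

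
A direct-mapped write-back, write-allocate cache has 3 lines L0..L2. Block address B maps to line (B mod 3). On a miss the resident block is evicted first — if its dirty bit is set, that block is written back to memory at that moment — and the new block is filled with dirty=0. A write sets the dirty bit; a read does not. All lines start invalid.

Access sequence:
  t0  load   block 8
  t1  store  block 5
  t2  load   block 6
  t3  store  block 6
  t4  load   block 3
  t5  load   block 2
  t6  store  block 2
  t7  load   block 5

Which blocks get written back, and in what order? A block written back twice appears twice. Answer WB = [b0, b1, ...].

  0 | R B8 → L2 miss [-]
  1 | W B5 → L2 miss [D]
  2 | R B6 → L0 miss [-]
  3 | W B6 → L0 hit [D]
  4 | R B3 → L0 miss wb→B6 [-]
  5 | R B2 → L2 miss wb→B5 [-]
  6 | W B2 → L2 hit [D]
  7 | R B5 → L2 miss wb→B2 [-]

WB = [6, 5, 2]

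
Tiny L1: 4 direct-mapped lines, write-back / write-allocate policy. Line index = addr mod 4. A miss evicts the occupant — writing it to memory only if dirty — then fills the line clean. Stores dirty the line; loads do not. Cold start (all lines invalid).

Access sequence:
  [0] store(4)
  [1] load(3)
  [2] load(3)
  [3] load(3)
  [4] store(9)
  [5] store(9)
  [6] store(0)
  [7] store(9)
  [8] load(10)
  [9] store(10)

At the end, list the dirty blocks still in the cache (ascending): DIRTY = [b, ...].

DIRTY = [0, 9, 10]

0: W B4 → L0 miss [D]
1: R B3 → L3 miss [-]
2: R B3 → L3 hit [-]
3: R B3 → L3 hit [-]
4: W B9 → L1 miss [D]
5: W B9 → L1 hit [D]
6: W B0 → L0 miss wb→B4 [D]
7: W B9 → L1 hit [D]
8: R B10 → L2 miss [-]
9: W B10 → L2 hit [D]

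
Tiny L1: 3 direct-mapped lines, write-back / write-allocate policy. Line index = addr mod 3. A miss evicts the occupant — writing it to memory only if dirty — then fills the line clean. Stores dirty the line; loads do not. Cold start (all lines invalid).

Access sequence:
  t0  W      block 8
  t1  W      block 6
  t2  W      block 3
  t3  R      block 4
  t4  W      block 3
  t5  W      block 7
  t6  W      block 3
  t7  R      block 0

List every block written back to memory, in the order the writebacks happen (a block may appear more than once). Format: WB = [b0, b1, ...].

0: W B8 -> L2 miss  d=D]
1: W B6 -> L0 miss  d=D]
2: W B3 -> L0 miss wb->B6  d=D]
3: R B4 -> L1 miss  d=-]
4: W B3 -> L0 hit  d=D]
5: W B7 -> L1 miss  d=D]
6: W B3 -> L0 hit  d=D]
7: R B0 -> L0 miss wb->B3  d=-]

WB = [6, 3]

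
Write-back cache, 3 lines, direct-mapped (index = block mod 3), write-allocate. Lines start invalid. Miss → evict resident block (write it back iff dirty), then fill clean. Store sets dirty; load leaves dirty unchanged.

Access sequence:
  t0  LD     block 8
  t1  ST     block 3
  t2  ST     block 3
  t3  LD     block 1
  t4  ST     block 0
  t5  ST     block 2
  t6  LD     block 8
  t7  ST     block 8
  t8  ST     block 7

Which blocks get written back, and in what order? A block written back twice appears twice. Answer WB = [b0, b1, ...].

0: R B8 -> L2 miss  d=-]
1: W B3 -> L0 miss  d=D]
2: W B3 -> L0 hit  d=D]
3: R B1 -> L1 miss  d=-]
4: W B0 -> L0 miss wb->B3  d=D]
5: W B2 -> L2 miss  d=D]
6: R B8 -> L2 miss wb->B2  d=-]
7: W B8 -> L2 hit  d=D]
8: W B7 -> L1 miss  d=D]

WB = [3, 2]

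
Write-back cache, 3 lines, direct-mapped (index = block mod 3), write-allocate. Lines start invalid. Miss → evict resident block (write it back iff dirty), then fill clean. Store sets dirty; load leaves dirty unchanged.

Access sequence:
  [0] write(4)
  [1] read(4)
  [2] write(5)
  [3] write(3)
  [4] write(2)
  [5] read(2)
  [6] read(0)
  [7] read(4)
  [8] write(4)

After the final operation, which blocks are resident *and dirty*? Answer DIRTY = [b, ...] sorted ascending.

DIRTY = [2, 4]

0: W B4 -> L1 miss  d=D]
1: R B4 -> L1 hit  d=D]
2: W B5 -> L2 miss  d=D]
3: W B3 -> L0 miss  d=D]
4: W B2 -> L2 miss wb->B5  d=D]
5: R B2 -> L2 hit  d=D]
6: R B0 -> L0 miss wb->B3  d=-]
7: R B4 -> L1 hit  d=D]
8: W B4 -> L1 hit  d=D]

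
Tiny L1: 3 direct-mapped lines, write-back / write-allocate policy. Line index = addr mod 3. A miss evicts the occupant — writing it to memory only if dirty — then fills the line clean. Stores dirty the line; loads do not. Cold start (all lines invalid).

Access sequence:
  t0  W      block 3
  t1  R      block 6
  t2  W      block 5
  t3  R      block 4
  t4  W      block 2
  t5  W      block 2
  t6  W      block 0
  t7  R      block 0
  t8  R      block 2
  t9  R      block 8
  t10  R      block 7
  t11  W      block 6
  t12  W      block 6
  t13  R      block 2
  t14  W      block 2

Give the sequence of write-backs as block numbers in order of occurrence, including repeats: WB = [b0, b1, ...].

WB = [3, 5, 2, 0]

0: W B3 → L0 miss [D]
1: R B6 → L0 miss wb→B3 [-]
2: W B5 → L2 miss [D]
3: R B4 → L1 miss [-]
4: W B2 → L2 miss wb→B5 [D]
5: W B2 → L2 hit [D]
6: W B0 → L0 miss [D]
7: R B0 → L0 hit [D]
8: R B2 → L2 hit [D]
9: R B8 → L2 miss wb→B2 [-]
10: R B7 → L1 miss [-]
11: W B6 → L0 miss wb→B0 [D]
12: W B6 → L0 hit [D]
13: R B2 → L2 miss [-]
14: W B2 → L2 hit [D]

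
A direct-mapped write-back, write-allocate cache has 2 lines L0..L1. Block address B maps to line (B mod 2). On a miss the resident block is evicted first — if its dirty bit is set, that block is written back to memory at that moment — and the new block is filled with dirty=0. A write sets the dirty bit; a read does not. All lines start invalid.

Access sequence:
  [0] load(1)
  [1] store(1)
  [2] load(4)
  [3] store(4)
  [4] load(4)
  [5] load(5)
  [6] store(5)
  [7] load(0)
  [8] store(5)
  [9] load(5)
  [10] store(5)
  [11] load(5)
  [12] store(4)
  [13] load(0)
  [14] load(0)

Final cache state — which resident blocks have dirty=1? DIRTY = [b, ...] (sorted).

DIRTY = [5]

0: R B1 -> L1 miss  d=-]
1: W B1 -> L1 hit  d=D]
2: R B4 -> L0 miss  d=-]
3: W B4 -> L0 hit  d=D]
4: R B4 -> L0 hit  d=D]
5: R B5 -> L1 miss wb->B1  d=-]
6: W B5 -> L1 hit  d=D]
7: R B0 -> L0 miss wb->B4  d=-]
8: W B5 -> L1 hit  d=D]
9: R B5 -> L1 hit  d=D]
10: W B5 -> L1 hit  d=D]
11: R B5 -> L1 hit  d=D]
12: W B4 -> L0 miss  d=D]
13: R B0 -> L0 miss wb->B4  d=-]
14: R B0 -> L0 hit  d=-]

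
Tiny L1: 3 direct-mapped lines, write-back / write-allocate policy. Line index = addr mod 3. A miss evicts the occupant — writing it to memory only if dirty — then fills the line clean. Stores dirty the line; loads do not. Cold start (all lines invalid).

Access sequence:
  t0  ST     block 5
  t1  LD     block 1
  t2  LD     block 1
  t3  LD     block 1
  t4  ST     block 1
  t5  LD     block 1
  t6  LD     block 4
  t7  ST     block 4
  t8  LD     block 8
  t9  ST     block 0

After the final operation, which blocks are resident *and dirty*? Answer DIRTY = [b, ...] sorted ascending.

0: W B5 → L2 miss [D]
1: R B1 → L1 miss [-]
2: R B1 → L1 hit [-]
3: R B1 → L1 hit [-]
4: W B1 → L1 hit [D]
5: R B1 → L1 hit [D]
6: R B4 → L1 miss wb→B1 [-]
7: W B4 → L1 hit [D]
8: R B8 → L2 miss wb→B5 [-]
9: W B0 → L0 miss [D]

DIRTY = [0, 4]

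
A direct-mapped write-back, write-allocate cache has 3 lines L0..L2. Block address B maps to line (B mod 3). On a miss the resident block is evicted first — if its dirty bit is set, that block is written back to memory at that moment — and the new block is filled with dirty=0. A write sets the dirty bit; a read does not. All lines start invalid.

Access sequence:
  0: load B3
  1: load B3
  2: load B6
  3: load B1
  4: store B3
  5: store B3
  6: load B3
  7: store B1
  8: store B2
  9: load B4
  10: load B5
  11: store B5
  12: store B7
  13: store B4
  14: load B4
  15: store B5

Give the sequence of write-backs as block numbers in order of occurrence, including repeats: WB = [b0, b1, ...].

  0 | R B3 → L0 miss [-]
  1 | R B3 → L0 hit [-]
  2 | R B6 → L0 miss [-]
  3 | R B1 → L1 miss [-]
  4 | W B3 → L0 miss [D]
  5 | W B3 → L0 hit [D]
  6 | R B3 → L0 hit [D]
  7 | W B1 → L1 hit [D]
  8 | W B2 → L2 miss [D]
  9 | R B4 → L1 miss wb→B1 [-]
  10 | R B5 → L2 miss wb→B2 [-]
  11 | W B5 → L2 hit [D]
  12 | W B7 → L1 miss [D]
  13 | W B4 → L1 miss wb→B7 [D]
  14 | R B4 → L1 hit [D]
  15 | W B5 → L2 hit [D]

WB = [1, 2, 7]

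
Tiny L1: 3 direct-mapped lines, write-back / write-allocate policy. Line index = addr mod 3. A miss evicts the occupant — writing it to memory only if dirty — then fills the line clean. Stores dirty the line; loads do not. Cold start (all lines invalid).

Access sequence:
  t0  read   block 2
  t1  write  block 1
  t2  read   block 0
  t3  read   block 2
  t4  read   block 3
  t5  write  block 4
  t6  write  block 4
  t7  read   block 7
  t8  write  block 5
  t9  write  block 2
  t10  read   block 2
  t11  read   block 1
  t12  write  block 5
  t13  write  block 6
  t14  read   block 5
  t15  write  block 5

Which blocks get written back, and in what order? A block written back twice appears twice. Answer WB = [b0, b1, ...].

0: R B2 -> L2 miss  d=-]
1: W B1 -> L1 miss  d=D]
2: R B0 -> L0 miss  d=-]
3: R B2 -> L2 hit  d=-]
4: R B3 -> L0 miss  d=-]
5: W B4 -> L1 miss wb->B1  d=D]
6: W B4 -> L1 hit  d=D]
7: R B7 -> L1 miss wb->B4  d=-]
8: W B5 -> L2 miss  d=D]
9: W B2 -> L2 miss wb->B5  d=D]
10: R B2 -> L2 hit  d=D]
11: R B1 -> L1 miss  d=-]
12: W B5 -> L2 miss wb->B2  d=D]
13: W B6 -> L0 miss  d=D]
14: R B5 -> L2 hit  d=D]
15: W B5 -> L2 hit  d=D]

WB = [1, 4, 5, 2]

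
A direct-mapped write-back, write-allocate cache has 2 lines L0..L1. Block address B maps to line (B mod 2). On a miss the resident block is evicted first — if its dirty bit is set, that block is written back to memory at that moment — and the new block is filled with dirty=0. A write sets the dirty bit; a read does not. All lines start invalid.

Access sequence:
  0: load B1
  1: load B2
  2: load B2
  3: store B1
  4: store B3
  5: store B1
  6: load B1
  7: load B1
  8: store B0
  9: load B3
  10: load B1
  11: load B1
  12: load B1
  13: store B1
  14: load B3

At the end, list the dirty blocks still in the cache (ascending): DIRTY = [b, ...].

0: R B1 -> L1 miss  d=-]
1: R B2 -> L0 miss  d=-]
2: R B2 -> L0 hit  d=-]
3: W B1 -> L1 hit  d=D]
4: W B3 -> L1 miss wb->B1  d=D]
5: W B1 -> L1 miss wb->B3  d=D]
6: R B1 -> L1 hit  d=D]
7: R B1 -> L1 hit  d=D]
8: W B0 -> L0 miss  d=D]
9: R B3 -> L1 miss wb->B1  d=-]
10: R B1 -> L1 miss  d=-]
11: R B1 -> L1 hit  d=-]
12: R B1 -> L1 hit  d=-]
13: W B1 -> L1 hit  d=D]
14: R B3 -> L1 miss wb->B1  d=-]

DIRTY = [0]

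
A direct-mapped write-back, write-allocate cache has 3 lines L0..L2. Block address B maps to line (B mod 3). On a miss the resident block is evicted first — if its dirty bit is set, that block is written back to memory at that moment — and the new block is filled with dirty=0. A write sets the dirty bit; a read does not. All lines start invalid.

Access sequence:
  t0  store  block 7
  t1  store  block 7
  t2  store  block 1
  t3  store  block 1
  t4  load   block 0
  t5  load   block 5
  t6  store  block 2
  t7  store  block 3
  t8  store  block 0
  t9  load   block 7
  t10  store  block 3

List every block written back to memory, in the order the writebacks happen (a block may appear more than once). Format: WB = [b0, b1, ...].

  0 | W B7 → L1 miss [D]
  1 | W B7 → L1 hit [D]
  2 | W B1 → L1 miss wb→B7 [D]
  3 | W B1 → L1 hit [D]
  4 | R B0 → L0 miss [-]
  5 | R B5 → L2 miss [-]
  6 | W B2 → L2 miss [D]
  7 | W B3 → L0 miss [D]
  8 | W B0 → L0 miss wb→B3 [D]
  9 | R B7 → L1 miss wb→B1 [-]
  10 | W B3 → L0 miss wb→B0 [D]

WB = [7, 3, 1, 0]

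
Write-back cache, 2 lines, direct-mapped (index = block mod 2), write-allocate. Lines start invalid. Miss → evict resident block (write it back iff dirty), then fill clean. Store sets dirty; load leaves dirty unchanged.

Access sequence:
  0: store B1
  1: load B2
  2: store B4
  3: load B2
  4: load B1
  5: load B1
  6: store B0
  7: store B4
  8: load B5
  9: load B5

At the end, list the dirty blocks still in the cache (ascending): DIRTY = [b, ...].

  0 | W B1 → L1 miss [D]
  1 | R B2 → L0 miss [-]
  2 | W B4 → L0 miss [D]
  3 | R B2 → L0 miss wb→B4 [-]
  4 | R B1 → L1 hit [D]
  5 | R B1 → L1 hit [D]
  6 | W B0 → L0 miss [D]
  7 | W B4 → L0 miss wb→B0 [D]
  8 | R B5 → L1 miss wb→B1 [-]
  9 | R B5 → L1 hit [-]

DIRTY = [4]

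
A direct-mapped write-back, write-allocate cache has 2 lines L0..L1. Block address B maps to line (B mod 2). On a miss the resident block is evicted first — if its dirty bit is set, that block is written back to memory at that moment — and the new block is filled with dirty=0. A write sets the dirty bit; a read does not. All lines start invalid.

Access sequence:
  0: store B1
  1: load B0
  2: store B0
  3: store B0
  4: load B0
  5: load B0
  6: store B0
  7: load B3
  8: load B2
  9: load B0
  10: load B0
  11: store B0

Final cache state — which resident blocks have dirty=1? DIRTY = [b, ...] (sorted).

  0 | W B1 → L1 miss [D]
  1 | R B0 → L0 miss [-]
  2 | W B0 → L0 hit [D]
  3 | W B0 → L0 hit [D]
  4 | R B0 → L0 hit [D]
  5 | R B0 → L0 hit [D]
  6 | W B0 → L0 hit [D]
  7 | R B3 → L1 miss wb→B1 [-]
  8 | R B2 → L0 miss wb→B0 [-]
  9 | R B0 → L0 miss [-]
  10 | R B0 → L0 hit [-]
  11 | W B0 → L0 hit [D]

DIRTY = [0]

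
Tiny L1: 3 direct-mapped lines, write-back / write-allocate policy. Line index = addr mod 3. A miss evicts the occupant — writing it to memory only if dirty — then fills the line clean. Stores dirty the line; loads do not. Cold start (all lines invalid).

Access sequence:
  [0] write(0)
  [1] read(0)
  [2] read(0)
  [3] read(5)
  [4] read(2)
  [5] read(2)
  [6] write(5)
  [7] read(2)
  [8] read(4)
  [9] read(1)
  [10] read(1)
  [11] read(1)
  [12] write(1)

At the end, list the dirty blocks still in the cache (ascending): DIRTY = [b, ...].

DIRTY = [0, 1]

0: W B0 -> L0 miss  d=D]
1: R B0 -> L0 hit  d=D]
2: R B0 -> L0 hit  d=D]
3: R B5 -> L2 miss  d=-]
4: R B2 -> L2 miss  d=-]
5: R B2 -> L2 hit  d=-]
6: W B5 -> L2 miss  d=D]
7: R B2 -> L2 miss wb->B5  d=-]
8: R B4 -> L1 miss  d=-]
9: R B1 -> L1 miss  d=-]
10: R B1 -> L1 hit  d=-]
11: R B1 -> L1 hit  d=-]
12: W B1 -> L1 hit  d=D]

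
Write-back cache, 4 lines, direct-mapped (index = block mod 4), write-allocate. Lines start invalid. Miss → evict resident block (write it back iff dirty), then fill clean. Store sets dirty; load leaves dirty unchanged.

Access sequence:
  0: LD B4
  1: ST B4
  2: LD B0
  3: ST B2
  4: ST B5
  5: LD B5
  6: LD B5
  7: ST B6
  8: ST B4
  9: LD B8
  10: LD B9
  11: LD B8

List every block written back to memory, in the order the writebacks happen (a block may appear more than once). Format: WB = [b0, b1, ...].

WB = [4, 2, 4, 5]

0: R B4 -> L0 miss  d=-]
1: W B4 -> L0 hit  d=D]
2: R B0 -> L0 miss wb->B4  d=-]
3: W B2 -> L2 miss  d=D]
4: W B5 -> L1 miss  d=D]
5: R B5 -> L1 hit  d=D]
6: R B5 -> L1 hit  d=D]
7: W B6 -> L2 miss wb->B2  d=D]
8: W B4 -> L0 miss  d=D]
9: R B8 -> L0 miss wb->B4  d=-]
10: R B9 -> L1 miss wb->B5  d=-]
11: R B8 -> L0 hit  d=-]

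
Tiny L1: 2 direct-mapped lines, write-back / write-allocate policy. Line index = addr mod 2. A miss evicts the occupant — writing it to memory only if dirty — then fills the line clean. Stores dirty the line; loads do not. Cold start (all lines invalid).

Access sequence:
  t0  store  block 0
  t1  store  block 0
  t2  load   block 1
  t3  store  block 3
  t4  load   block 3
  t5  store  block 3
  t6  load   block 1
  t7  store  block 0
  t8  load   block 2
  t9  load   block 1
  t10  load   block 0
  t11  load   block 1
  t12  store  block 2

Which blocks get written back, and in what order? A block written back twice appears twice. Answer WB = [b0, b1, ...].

WB = [3, 0]

0: W B0 -> L0 miss  d=D]
1: W B0 -> L0 hit  d=D]
2: R B1 -> L1 miss  d=-]
3: W B3 -> L1 miss  d=D]
4: R B3 -> L1 hit  d=D]
5: W B3 -> L1 hit  d=D]
6: R B1 -> L1 miss wb->B3  d=-]
7: W B0 -> L0 hit  d=D]
8: R B2 -> L0 miss wb->B0  d=-]
9: R B1 -> L1 hit  d=-]
10: R B0 -> L0 miss  d=-]
11: R B1 -> L1 hit  d=-]
12: W B2 -> L0 miss  d=D]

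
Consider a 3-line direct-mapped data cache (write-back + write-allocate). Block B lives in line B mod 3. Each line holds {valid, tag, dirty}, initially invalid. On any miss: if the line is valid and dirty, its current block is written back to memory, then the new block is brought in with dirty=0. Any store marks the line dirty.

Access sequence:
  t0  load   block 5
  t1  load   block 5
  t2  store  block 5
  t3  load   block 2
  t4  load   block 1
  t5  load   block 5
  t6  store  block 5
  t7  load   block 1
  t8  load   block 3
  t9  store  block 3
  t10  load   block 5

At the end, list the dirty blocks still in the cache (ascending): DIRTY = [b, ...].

0: R B5 -> L2 miss  d=-]
1: R B5 -> L2 hit  d=-]
2: W B5 -> L2 hit  d=D]
3: R B2 -> L2 miss wb->B5  d=-]
4: R B1 -> L1 miss  d=-]
5: R B5 -> L2 miss  d=-]
6: W B5 -> L2 hit  d=D]
7: R B1 -> L1 hit  d=-]
8: R B3 -> L0 miss  d=-]
9: W B3 -> L0 hit  d=D]
10: R B5 -> L2 hit  d=D]

DIRTY = [3, 5]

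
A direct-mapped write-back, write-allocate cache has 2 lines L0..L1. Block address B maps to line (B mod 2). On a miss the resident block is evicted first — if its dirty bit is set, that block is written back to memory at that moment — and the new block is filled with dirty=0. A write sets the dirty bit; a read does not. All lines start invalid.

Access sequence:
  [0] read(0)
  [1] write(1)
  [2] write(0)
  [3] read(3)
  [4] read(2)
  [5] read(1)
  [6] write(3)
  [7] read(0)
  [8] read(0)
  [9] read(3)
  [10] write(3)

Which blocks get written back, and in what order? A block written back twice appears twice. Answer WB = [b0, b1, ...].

WB = [1, 0]

0: R B0 → L0 miss [-]
1: W B1 → L1 miss [D]
2: W B0 → L0 hit [D]
3: R B3 → L1 miss wb→B1 [-]
4: R B2 → L0 miss wb→B0 [-]
5: R B1 → L1 miss [-]
6: W B3 → L1 miss [D]
7: R B0 → L0 miss [-]
8: R B0 → L0 hit [-]
9: R B3 → L1 hit [D]
10: W B3 → L1 hit [D]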